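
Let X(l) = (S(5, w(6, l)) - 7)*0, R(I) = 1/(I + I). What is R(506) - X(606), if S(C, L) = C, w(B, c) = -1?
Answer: 1/1012 ≈ 0.00098814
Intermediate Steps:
R(I) = 1/(2*I)
X(l) = 0 (X(l) = (5 - 7)*0 = -2*0 = 0)
R(506) - X(606) = (½)/506 - 1*0 = (½)*(1/506) + 0 = 1/1012 + 0 = 1/1012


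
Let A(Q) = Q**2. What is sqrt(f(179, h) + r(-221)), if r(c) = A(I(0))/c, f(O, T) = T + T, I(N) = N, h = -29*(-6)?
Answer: 2*sqrt(87) ≈ 18.655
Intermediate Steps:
h = 174
f(O, T) = 2*T
r(c) = 0 (r(c) = 0**2/c = 0/c = 0)
sqrt(f(179, h) + r(-221)) = sqrt(2*174 + 0) = sqrt(348 + 0) = sqrt(348) = 2*sqrt(87)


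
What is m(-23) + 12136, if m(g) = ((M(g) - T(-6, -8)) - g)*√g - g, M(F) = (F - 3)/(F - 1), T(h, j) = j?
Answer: 12159 + 385*I*√23/12 ≈ 12159.0 + 153.87*I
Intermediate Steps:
M(F) = (-3 + F)/(-1 + F)
m(g) = -g + √g*(8 - g + (-3 + g)/(-1 + g)) (m(g) = (((-3 + g)/(-1 + g) - 1*(-8)) - g)*√g - g = (((-3 + g)/(-1 + g) + 8) - g)*√g - g = ((8 + (-3 + g)/(-1 + g)) - g)*√g - g = (8 - g + (-3 + g)/(-1 + g))*√g - g = √g*(8 - g + (-3 + g)/(-1 + g)) - g = -g + √g*(8 - g + (-3 + g)/(-1 + g)))
m(-23) + 12136 = (-23 - 1*(-23)² - (-23)^(5/2) - 11*I*√23 + 10*(-23)^(3/2))/(-1 - 23) + 12136 = (-23 - 1*529 - 529*I*√23 - 11*I*√23 + 10*(-23*I*√23))/(-24) + 12136 = -(-23 - 529 - 529*I*√23 - 11*I*√23 - 230*I*√23)/24 + 12136 = -(-552 - 770*I*√23)/24 + 12136 = (23 + 385*I*√23/12) + 12136 = 12159 + 385*I*√23/12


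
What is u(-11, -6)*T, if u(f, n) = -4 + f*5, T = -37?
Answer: 2183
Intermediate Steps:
u(f, n) = -4 + 5*f
u(-11, -6)*T = (-4 + 5*(-11))*(-37) = (-4 - 55)*(-37) = -59*(-37) = 2183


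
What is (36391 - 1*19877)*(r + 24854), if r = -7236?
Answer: 290943652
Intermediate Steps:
(36391 - 1*19877)*(r + 24854) = (36391 - 1*19877)*(-7236 + 24854) = (36391 - 19877)*17618 = 16514*17618 = 290943652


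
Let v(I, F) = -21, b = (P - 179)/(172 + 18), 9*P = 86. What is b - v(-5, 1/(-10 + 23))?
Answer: 6877/342 ≈ 20.108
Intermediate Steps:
P = 86/9 (P = (1/9)*86 = 86/9 ≈ 9.5556)
b = -305/342 (b = (86/9 - 179)/(172 + 18) = -1525/9/190 = -1525/9*1/190 = -305/342 ≈ -0.89181)
b - v(-5, 1/(-10 + 23)) = -305/342 - 1*(-21) = -305/342 + 21 = 6877/342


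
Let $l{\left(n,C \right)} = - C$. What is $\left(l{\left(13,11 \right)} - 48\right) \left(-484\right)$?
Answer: $28556$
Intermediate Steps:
$\left(l{\left(13,11 \right)} - 48\right) \left(-484\right) = \left(\left(-1\right) 11 - 48\right) \left(-484\right) = \left(-11 - 48\right) \left(-484\right) = \left(-59\right) \left(-484\right) = 28556$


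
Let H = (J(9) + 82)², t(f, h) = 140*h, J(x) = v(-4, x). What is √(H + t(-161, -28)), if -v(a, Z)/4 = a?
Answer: 14*√29 ≈ 75.392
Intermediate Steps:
v(a, Z) = -4*a
J(x) = 16 (J(x) = -4*(-4) = 16)
H = 9604 (H = (16 + 82)² = 98² = 9604)
√(H + t(-161, -28)) = √(9604 + 140*(-28)) = √(9604 - 3920) = √5684 = 14*√29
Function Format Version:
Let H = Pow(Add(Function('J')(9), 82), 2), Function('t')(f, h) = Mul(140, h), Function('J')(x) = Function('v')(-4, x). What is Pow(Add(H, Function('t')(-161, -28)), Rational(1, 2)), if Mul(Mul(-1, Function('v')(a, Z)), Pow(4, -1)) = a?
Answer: Mul(14, Pow(29, Rational(1, 2))) ≈ 75.392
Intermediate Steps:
Function('v')(a, Z) = Mul(-4, a)
Function('J')(x) = 16 (Function('J')(x) = Mul(-4, -4) = 16)
H = 9604 (H = Pow(Add(16, 82), 2) = Pow(98, 2) = 9604)
Pow(Add(H, Function('t')(-161, -28)), Rational(1, 2)) = Pow(Add(9604, Mul(140, -28)), Rational(1, 2)) = Pow(Add(9604, -3920), Rational(1, 2)) = Pow(5684, Rational(1, 2)) = Mul(14, Pow(29, Rational(1, 2)))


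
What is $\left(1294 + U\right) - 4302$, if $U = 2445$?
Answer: $-563$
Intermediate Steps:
$\left(1294 + U\right) - 4302 = \left(1294 + 2445\right) - 4302 = 3739 - 4302 = -563$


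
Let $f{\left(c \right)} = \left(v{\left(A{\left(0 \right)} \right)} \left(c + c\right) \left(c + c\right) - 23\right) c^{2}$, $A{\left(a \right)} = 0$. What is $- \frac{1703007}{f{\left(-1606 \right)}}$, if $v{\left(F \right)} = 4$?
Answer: $- \frac{1703007}{106439274176708} \approx -1.6 \cdot 10^{-8}$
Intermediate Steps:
$f{\left(c \right)} = c^{2} \left(-23 + 16 c^{2}\right)$ ($f{\left(c \right)} = \left(4 \left(c + c\right) \left(c + c\right) - 23\right) c^{2} = \left(4 \cdot 2 c 2 c - 23\right) c^{2} = \left(4 \cdot 4 c^{2} - 23\right) c^{2} = \left(16 c^{2} - 23\right) c^{2} = \left(-23 + 16 c^{2}\right) c^{2} = c^{2} \left(-23 + 16 c^{2}\right)$)
$- \frac{1703007}{f{\left(-1606 \right)}} = - \frac{1703007}{\left(-1606\right)^{2} \left(-23 + 16 \left(-1606\right)^{2}\right)} = - \frac{1703007}{2579236 \left(-23 + 16 \cdot 2579236\right)} = - \frac{1703007}{2579236 \left(-23 + 41267776\right)} = - \frac{1703007}{2579236 \cdot 41267753} = - \frac{1703007}{106439274176708}$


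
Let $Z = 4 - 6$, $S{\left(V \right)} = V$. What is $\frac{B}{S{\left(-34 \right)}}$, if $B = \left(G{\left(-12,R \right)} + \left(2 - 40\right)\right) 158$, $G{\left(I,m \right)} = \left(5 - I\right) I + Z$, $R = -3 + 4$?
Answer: $\frac{19276}{17} \approx 1133.9$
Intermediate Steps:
$R = 1$
$Z = -2$ ($Z = 4 - 6 = -2$)
$G{\left(I,m \right)} = -2 + I \left(5 - I\right)$ ($G{\left(I,m \right)} = \left(5 - I\right) I - 2 = I \left(5 - I\right) - 2 = -2 + I \left(5 - I\right)$)
$B = -38552$ ($B = \left(\left(-2 - \left(-12\right)^{2} + 5 \left(-12\right)\right) + \left(2 - 40\right)\right) 158 = \left(\left(-2 - 144 - 60\right) - 38\right) 158 = \left(-206 - 38\right) 158 = \left(-244\right) 158 = -38552$)
$\frac{B}{S{\left(-34 \right)}} = - \frac{38552}{-34} = \left(-38552\right) \left(- \frac{1}{34}\right) = \frac{19276}{17}$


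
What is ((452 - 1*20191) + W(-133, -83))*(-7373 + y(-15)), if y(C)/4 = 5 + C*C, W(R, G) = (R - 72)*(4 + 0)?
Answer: 132667227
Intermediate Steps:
W(R, G) = -288 + 4*R (W(R, G) = (-72 + R)*4 = -288 + 4*R)
y(C) = 20 + 4*C² (y(C) = 4*(5 + C*C) = 4*(5 + C²) = 20 + 4*C²)
((452 - 1*20191) + W(-133, -83))*(-7373 + y(-15)) = ((452 - 1*20191) + (-288 + 4*(-133)))*(-7373 + (20 + 4*(-15)²)) = ((452 - 20191) + (-288 - 532))*(-7373 + (20 + 4*225)) = (-19739 - 820)*(-7373 + (20 + 900)) = -20559*(-7373 + 920) = -20559*(-6453) = 132667227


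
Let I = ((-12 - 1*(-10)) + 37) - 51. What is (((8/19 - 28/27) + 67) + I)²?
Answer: 668067409/263169 ≈ 2538.5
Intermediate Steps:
I = -16 (I = ((-12 + 10) + 37) - 51 = (-2 + 37) - 51 = 35 - 51 = -16)
(((8/19 - 28/27) + 67) + I)² = (((8/19 - 28/27) + 67) - 16)² = ((-316/513 + 67) - 16)² = (34055/513 - 16)² = (25847/513)² = 668067409/263169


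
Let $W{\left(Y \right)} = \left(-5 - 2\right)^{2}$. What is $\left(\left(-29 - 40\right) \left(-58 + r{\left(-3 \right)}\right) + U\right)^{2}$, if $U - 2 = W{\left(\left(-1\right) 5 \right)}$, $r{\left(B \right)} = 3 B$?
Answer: $21846276$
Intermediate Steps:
$W{\left(Y \right)} = 49$ ($W{\left(Y \right)} = \left(-7\right)^{2} = 49$)
$U = 51$ ($U = 2 + 49 = 51$)
$\left(\left(-29 - 40\right) \left(-58 + r{\left(-3 \right)}\right) + U\right)^{2} = \left(\left(-29 - 40\right) \left(-58 + 3 \left(-3\right)\right) + 51\right)^{2} = \left(- 69 \left(-58 - 9\right) + 51\right)^{2} = \left(\left(-69\right) \left(-67\right) + 51\right)^{2} = \left(4623 + 51\right)^{2} = 4674^{2} = 21846276$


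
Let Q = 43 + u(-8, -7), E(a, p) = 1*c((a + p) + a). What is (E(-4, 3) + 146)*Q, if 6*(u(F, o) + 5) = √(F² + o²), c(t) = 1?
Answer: 5586 + 49*√113/2 ≈ 5846.4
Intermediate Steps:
u(F, o) = -5 + √(F² + o²)/6
E(a, p) = 1 (E(a, p) = 1*1 = 1)
Q = 38 + √113/6 (Q = 43 + (-5 + √((-8)² + (-7)²)/6) = 43 + (-5 + √(64 + 49)/6) = 43 + (-5 + √113/6) = 38 + √113/6 ≈ 39.772)
(E(-4, 3) + 146)*Q = (1 + 146)*(38 + √113/6) = 147*(38 + √113/6) = 5586 + 49*√113/2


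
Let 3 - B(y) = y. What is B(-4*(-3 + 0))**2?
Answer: 81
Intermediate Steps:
B(y) = 3 - y
B(-4*(-3 + 0))**2 = (3 - (-4)*(-3 + 0))**2 = (3 - (-4)*(-3))**2 = (3 - 1*12)**2 = (3 - 12)**2 = (-9)**2 = 81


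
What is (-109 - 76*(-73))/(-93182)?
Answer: -5439/93182 ≈ -0.058370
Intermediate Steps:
(-109 - 76*(-73))/(-93182) = (-109 + 5548)*(-1/93182) = 5439*(-1/93182) = -5439/93182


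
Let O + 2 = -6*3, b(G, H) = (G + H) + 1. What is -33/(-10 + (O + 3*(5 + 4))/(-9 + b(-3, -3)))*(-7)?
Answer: -22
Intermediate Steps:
b(G, H) = 1 + G + H
O = -20 (O = -2 - 6*3 = -2 - 18 = -20)
-33/(-10 + (O + 3*(5 + 4))/(-9 + b(-3, -3)))*(-7) = -33/(-10 + (-20 + 3*(5 + 4))/(-9 + (1 - 3 - 3)))*(-7) = -33/(-10 + (-20 + 3*9)/(-9 - 5))*(-7) = -33/(-10 + (-20 + 27)/(-14))*(-7) = -33/(-10 + 7*(-1/14))*(-7) = -33/(-10 - ½)*(-7) = -33/(-21/2)*(-7) = -33*(-2/21)*(-7) = (22/7)*(-7) = -22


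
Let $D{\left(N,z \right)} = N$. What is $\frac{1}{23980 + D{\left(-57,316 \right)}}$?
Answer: $\frac{1}{23923} \approx 4.1801 \cdot 10^{-5}$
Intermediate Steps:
$\frac{1}{23980 + D{\left(-57,316 \right)}} = \frac{1}{23980 - 57} = \frac{1}{23923}$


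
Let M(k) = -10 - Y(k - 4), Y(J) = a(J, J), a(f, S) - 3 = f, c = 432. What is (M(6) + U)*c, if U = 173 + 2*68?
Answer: 127008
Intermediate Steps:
a(f, S) = 3 + f
Y(J) = 3 + J
M(k) = -9 - k (M(k) = -10 - (3 + (k - 4)) = -10 - (3 + (-4 + k)) = -10 - (-1 + k) = -10 + (1 - k) = -9 - k)
U = 309 (U = 173 + 136 = 309)
(M(6) + U)*c = ((-9 - 1*6) + 309)*432 = ((-9 - 6) + 309)*432 = (-15 + 309)*432 = 294*432 = 127008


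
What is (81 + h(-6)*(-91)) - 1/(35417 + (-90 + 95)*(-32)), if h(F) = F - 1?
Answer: 25314525/35257 ≈ 718.00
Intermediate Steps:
h(F) = -1 + F
(81 + h(-6)*(-91)) - 1/(35417 + (-90 + 95)*(-32)) = (81 + (-1 - 6)*(-91)) - 1/(35417 + (-90 + 95)*(-32)) = (81 - 7*(-91)) - 1/(35417 + 5*(-32)) = (81 + 637) - 1/(35417 - 160) = 718 - 1/35257 = 25314525/35257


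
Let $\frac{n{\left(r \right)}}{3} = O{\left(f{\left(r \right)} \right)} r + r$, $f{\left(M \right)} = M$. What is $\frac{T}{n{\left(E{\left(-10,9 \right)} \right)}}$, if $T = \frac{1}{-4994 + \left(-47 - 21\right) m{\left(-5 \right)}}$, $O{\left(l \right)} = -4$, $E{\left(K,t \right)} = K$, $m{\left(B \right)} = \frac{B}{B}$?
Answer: $- \frac{1}{455580} \approx -2.195 \cdot 10^{-6}$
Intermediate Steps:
$m{\left(B \right)} = 1$
$n{\left(r \right)} = - 9 r$ ($n{\left(r \right)} = 3 \left(- 4 r + r\right) = 3 \left(- 3 r\right) = - 9 r$)
$T = - \frac{1}{5062}$ ($T = \frac{1}{-4994 + \left(-47 - 21\right) 1} = \frac{1}{-4994 - 68} = \frac{1}{-5062} = - \frac{1}{5062} \approx -0.00019755$)
$\frac{T}{n{\left(E{\left(-10,9 \right)} \right)}} = - \frac{1}{5062 \left(\left(-9\right) \left(-10\right)\right)} = - \frac{1}{5062 \cdot 90} = \left(- \frac{1}{5062}\right) \frac{1}{90} = - \frac{1}{455580}$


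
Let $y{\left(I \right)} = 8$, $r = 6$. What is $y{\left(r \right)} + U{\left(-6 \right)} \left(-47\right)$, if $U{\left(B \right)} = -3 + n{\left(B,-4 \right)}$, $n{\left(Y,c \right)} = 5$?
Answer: $-86$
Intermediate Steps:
$U{\left(B \right)} = 2$ ($U{\left(B \right)} = -3 + 5 = 2$)
$y{\left(r \right)} + U{\left(-6 \right)} \left(-47\right) = 8 + 2 \left(-47\right) = 8 - 94 = -86$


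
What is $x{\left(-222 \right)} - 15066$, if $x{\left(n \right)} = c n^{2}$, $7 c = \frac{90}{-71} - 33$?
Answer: $- \frac{127395774}{497} \approx -2.5633 \cdot 10^{5}$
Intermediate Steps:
$c = - \frac{2433}{497}$ ($c = \frac{\frac{90}{-71} - 33}{7} = \frac{90 \left(- \frac{1}{71}\right) - 33}{7} = \frac{- \frac{90}{71} - 33}{7} = \frac{1}{7} \left(- \frac{2433}{71}\right) = - \frac{2433}{497} \approx -4.8954$)
$x{\left(n \right)} = - \frac{2433 n^{2}}{497}$
$x{\left(-222 \right)} - 15066 = - \frac{2433 \left(-222\right)^{2}}{497} - 15066 = \left(- \frac{2433}{497}\right) 49284 - 15066 = - \frac{119907972}{497} - 15066 = - \frac{127395774}{497}$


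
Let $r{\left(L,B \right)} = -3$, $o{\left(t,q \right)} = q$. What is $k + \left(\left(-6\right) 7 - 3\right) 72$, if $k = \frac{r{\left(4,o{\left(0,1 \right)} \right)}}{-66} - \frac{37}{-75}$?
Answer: $- \frac{5345111}{1650} \approx -3239.5$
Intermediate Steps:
$k = \frac{889}{1650}$ ($k = - \frac{3}{-66} - \frac{37}{-75} = \left(-3\right) \left(- \frac{1}{66}\right) - - \frac{37}{75} = \frac{1}{22} + \frac{37}{75} = \frac{889}{1650} \approx 0.53879$)
$k + \left(\left(-6\right) 7 - 3\right) 72 = \frac{889}{1650} + \left(\left(-6\right) 7 - 3\right) 72 = \frac{889}{1650} + \left(-42 - 3\right) 72 = \frac{889}{1650} - 3240 = - \frac{5345111}{1650}$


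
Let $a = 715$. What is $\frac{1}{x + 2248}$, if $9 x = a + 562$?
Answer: $\frac{9}{21509} \approx 0.00041843$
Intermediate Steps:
$x = \frac{1277}{9}$ ($x = \frac{715 + 562}{9} = \frac{1}{9} \cdot 1277 = \frac{1277}{9} \approx 141.89$)
$\frac{1}{x + 2248} = \frac{1}{\frac{1277}{9} + 2248} = \frac{1}{\frac{21509}{9}} = \frac{9}{21509}$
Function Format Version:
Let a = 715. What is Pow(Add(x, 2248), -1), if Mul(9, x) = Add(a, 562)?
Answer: Rational(9, 21509) ≈ 0.00041843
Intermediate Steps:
x = Rational(1277, 9) (x = Mul(Rational(1, 9), Add(715, 562)) = Mul(Rational(1, 9), 1277) = Rational(1277, 9) ≈ 141.89)
Pow(Add(x, 2248), -1) = Pow(Add(Rational(1277, 9), 2248), -1) = Pow(Rational(21509, 9), -1) = Rational(9, 21509)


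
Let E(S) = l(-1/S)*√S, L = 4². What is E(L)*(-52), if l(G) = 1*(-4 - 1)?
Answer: 1040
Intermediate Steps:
L = 16
l(G) = -5 (l(G) = 1*(-5) = -5)
E(S) = -5*√S
E(L)*(-52) = -5*√16*(-52) = -5*4*(-52) = -20*(-52) = 1040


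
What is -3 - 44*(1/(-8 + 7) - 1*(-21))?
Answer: -883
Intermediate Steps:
-3 - 44*(1/(-8 + 7) - 1*(-21)) = -3 - 44*(1/(-1) + 21) = -3 - 44*(-1 + 21) = -3 - 44*20 = -3 - 880 = -883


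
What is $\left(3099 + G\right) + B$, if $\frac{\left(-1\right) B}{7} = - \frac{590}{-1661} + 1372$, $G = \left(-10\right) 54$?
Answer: $- \frac{11705875}{1661} \approx -7047.5$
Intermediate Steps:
$G = -540$
$B = - \frac{15956374}{1661}$ ($B = - 7 \left(- \frac{590}{-1661} + 1372\right) = - 7 \left(\left(-590\right) \left(- \frac{1}{1661}\right) + 1372\right) = - 7 \left(\frac{590}{1661} + 1372\right) = \left(-7\right) \frac{2279482}{1661} = - \frac{15956374}{1661} \approx -9606.5$)
$\left(3099 + G\right) + B = \left(3099 - 540\right) - \frac{15956374}{1661} = 2559 - \frac{15956374}{1661} = - \frac{11705875}{1661}$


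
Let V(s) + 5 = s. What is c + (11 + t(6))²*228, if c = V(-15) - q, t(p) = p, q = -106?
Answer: 65978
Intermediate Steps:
V(s) = -5 + s
c = 86 (c = (-5 - 15) - 1*(-106) = -20 + 106 = 86)
c + (11 + t(6))²*228 = 86 + (11 + 6)²*228 = 86 + 17²*228 = 86 + 289*228 = 86 + 65892 = 65978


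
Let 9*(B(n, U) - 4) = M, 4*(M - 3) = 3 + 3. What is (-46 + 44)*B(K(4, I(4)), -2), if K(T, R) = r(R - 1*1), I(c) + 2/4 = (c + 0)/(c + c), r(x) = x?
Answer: -9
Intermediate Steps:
I(c) = 0 (I(c) = -½ + (c + 0)/(c + c) = -½ + c/((2*c)) = -½ + c*(1/(2*c)) = -½ + ½ = 0)
K(T, R) = -1 + R (K(T, R) = R - 1*1 = R - 1 = -1 + R)
M = 9/2 (M = 3 + (3 + 3)/4 = 3 + (¼)*6 = 3 + 3/2 = 9/2 ≈ 4.5000)
B(n, U) = 9/2 (B(n, U) = 4 + (⅑)*(9/2) = 4 + ½ = 9/2)
(-46 + 44)*B(K(4, I(4)), -2) = (-46 + 44)*(9/2) = -2*9/2 = -9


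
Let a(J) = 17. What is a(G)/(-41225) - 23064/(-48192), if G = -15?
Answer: 2328417/4869400 ≈ 0.47817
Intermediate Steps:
a(G)/(-41225) - 23064/(-48192) = 17/(-41225) - 23064/(-48192) = 17*(-1/41225) - 23064*(-1/48192) = -1/2425 + 961/2008 = 2328417/4869400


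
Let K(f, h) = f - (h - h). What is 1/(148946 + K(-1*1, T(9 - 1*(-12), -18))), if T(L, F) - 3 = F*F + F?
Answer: 1/148945 ≈ 6.7139e-6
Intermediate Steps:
T(L, F) = 3 + F + F² (T(L, F) = 3 + (F*F + F) = 3 + (F² + F) = 3 + (F + F²) = 3 + F + F²)
K(f, h) = f (K(f, h) = f - 1*0 = f + 0 = f)
1/(148946 + K(-1*1, T(9 - 1*(-12), -18))) = 1/(148946 - 1*1) = 1/(148946 - 1) = 1/148945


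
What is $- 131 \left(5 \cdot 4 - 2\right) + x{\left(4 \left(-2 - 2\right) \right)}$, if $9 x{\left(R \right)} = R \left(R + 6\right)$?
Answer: $- \frac{21062}{9} \approx -2340.2$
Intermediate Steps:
$x{\left(R \right)} = \frac{R \left(6 + R\right)}{9}$ ($x{\left(R \right)} = \frac{R \left(R + 6\right)}{9} = \frac{R \left(6 + R\right)}{9}$)
$- 131 \left(5 \cdot 4 - 2\right) + x{\left(4 \left(-2 - 2\right) \right)} = - 131 \left(5 \cdot 4 - 2\right) + \frac{4 \left(-2 - 2\right) \left(6 + 4 \left(-2 - 2\right)\right)}{9} = - 131 \left(20 - 2\right) + \frac{4 \left(-4\right) \left(6 + 4 \left(-4\right)\right)}{9} = \left(-131\right) 18 + \frac{1}{9} \left(-16\right) \left(6 - 16\right) = -2358 + \frac{1}{9} \left(-16\right) \left(-10\right) = -2358 + \frac{160}{9} = - \frac{21062}{9}$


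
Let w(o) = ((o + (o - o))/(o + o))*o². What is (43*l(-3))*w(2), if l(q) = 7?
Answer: 602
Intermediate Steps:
w(o) = o²/2 (w(o) = ((o + 0)/((2*o)))*o² = (o*(1/(2*o)))*o² = o²/2)
(43*l(-3))*w(2) = (43*7)*((½)*2²) = 301*((½)*4) = 301*2 = 602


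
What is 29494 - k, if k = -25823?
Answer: 55317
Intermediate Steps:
29494 - k = 29494 - 1*(-25823) = 29494 + 25823 = 55317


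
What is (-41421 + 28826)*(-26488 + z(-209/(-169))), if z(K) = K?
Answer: 56378532485/169 ≈ 3.3360e+8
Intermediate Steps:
(-41421 + 28826)*(-26488 + z(-209/(-169))) = (-41421 + 28826)*(-26488 - 209/(-169)) = -12595*(-26488 - 209*(-1/169)) = -12595*(-26488 + 209/169) = -12595*(-4476263/169) = 56378532485/169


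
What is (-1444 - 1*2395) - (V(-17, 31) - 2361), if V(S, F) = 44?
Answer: -1522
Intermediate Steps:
(-1444 - 1*2395) - (V(-17, 31) - 2361) = (-1444 - 1*2395) - (44 - 2361) = (-1444 - 2395) - 1*(-2317) = -3839 + 2317 = -1522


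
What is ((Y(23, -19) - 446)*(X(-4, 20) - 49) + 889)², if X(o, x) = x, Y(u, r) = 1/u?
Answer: 101060410000/529 ≈ 1.9104e+8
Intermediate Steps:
((Y(23, -19) - 446)*(X(-4, 20) - 49) + 889)² = ((1/23 - 446)*(20 - 49) + 889)² = ((1/23 - 446)*(-29) + 889)² = (-10257/23*(-29) + 889)² = (297453/23 + 889)² = (317900/23)² = 101060410000/529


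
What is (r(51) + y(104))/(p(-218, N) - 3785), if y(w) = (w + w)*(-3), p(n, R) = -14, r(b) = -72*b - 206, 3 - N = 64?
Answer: 4502/3799 ≈ 1.1850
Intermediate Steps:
N = -61 (N = 3 - 1*64 = 3 - 64 = -61)
r(b) = -206 - 72*b
y(w) = -6*w (y(w) = (2*w)*(-3) = -6*w)
(r(51) + y(104))/(p(-218, N) - 3785) = ((-206 - 72*51) - 6*104)/(-14 - 3785) = ((-206 - 3672) - 624)/(-3799) = (-3878 - 624)*(-1/3799) = -4502*(-1/3799) = 4502/3799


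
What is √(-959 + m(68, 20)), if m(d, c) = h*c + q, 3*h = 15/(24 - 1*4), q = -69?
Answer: I*√1023 ≈ 31.984*I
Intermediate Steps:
h = ¼ (h = (15/(24 - 1*4))/3 = (15/(24 - 4))/3 = (15/20)/3 = (15*(1/20))/3 = (⅓)*(¾) = ¼ ≈ 0.25000)
m(d, c) = -69 + c/4 (m(d, c) = c/4 - 69 = -69 + c/4)
√(-959 + m(68, 20)) = √(-959 + (-69 + (¼)*20)) = √(-959 + (-69 + 5)) = √(-959 - 64) = √(-1023) = I*√1023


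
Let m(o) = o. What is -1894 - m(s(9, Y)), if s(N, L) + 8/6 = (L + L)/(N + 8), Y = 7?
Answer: -96568/51 ≈ -1893.5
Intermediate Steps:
s(N, L) = -4/3 + 2*L/(8 + N) (s(N, L) = -4/3 + (L + L)/(N + 8) = -4/3 + (2*L)/(8 + N) = -4/3 + 2*L/(8 + N))
-1894 - m(s(9, Y)) = -1894 - 2*(-16 - 2*9 + 3*7)/(3*(8 + 9)) = -1894 - 2*(-16 - 18 + 21)/(3*17) = -1894 - 2*(-13)/(3*17) = -1894 - 1*(-26/51) = -1894 + 26/51 = -96568/51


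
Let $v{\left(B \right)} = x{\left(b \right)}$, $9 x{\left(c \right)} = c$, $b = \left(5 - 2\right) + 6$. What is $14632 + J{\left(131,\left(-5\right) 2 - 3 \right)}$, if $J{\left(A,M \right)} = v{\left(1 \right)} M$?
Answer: $14619$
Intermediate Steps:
$b = 9$ ($b = 3 + 6 = 9$)
$x{\left(c \right)} = \frac{c}{9}$
$v{\left(B \right)} = 1$ ($v{\left(B \right)} = \frac{1}{9} \cdot 9 = 1$)
$J{\left(A,M \right)} = M$ ($J{\left(A,M \right)} = 1 M = M$)
$14632 + J{\left(131,\left(-5\right) 2 - 3 \right)} = 14632 - 13 = 14619$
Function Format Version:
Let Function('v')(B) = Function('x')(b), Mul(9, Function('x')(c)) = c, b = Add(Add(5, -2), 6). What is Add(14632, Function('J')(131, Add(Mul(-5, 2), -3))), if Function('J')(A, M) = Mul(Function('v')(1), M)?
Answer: 14619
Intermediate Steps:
b = 9 (b = Add(3, 6) = 9)
Function('x')(c) = Mul(Rational(1, 9), c)
Function('v')(B) = 1 (Function('v')(B) = Mul(Rational(1, 9), 9) = 1)
Function('J')(A, M) = M (Function('J')(A, M) = Mul(1, M) = M)
Add(14632, Function('J')(131, Add(Mul(-5, 2), -3))) = Add(14632, Add(Mul(-5, 2), -3)) = Add(14632, Add(-10, -3)) = Add(14632, -13) = 14619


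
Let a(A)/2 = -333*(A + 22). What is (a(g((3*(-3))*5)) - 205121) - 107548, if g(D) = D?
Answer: -297351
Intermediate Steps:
a(A) = -14652 - 666*A (a(A) = 2*(-333*(A + 22)) = 2*(-333*(22 + A)) = 2*(-7326 - 333*A) = -14652 - 666*A)
(a(g((3*(-3))*5)) - 205121) - 107548 = ((-14652 - 666*3*(-3)*5) - 205121) - 107548 = ((-14652 - (-5994)*5) - 205121) - 107548 = ((-14652 - 666*(-45)) - 205121) - 107548 = ((-14652 + 29970) - 205121) - 107548 = (15318 - 205121) - 107548 = -189803 - 107548 = -297351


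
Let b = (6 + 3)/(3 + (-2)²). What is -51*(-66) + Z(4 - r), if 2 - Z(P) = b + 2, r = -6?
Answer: 23553/7 ≈ 3364.7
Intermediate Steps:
b = 9/7 (b = 9/(3 + 4) = 9/7 ≈ 1.2857)
Z(P) = -9/7 (Z(P) = 2 - (9/7 + 2) = 2 - 1*23/7 = 2 - 23/7 = -9/7)
-51*(-66) + Z(4 - r) = -51*(-66) - 9/7 = 3366 - 9/7 = 23553/7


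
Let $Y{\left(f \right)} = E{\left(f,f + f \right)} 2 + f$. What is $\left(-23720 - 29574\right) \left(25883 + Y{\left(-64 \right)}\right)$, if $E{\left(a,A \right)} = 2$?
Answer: $-1376210962$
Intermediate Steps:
$Y{\left(f \right)} = 4 + f$ ($Y{\left(f \right)} = 2 \cdot 2 + f = 4 + f$)
$\left(-23720 - 29574\right) \left(25883 + Y{\left(-64 \right)}\right) = \left(-23720 - 29574\right) \left(25883 + \left(4 - 64\right)\right) = - 53294 \left(25883 - 60\right) = \left(-53294\right) 25823 = -1376210962$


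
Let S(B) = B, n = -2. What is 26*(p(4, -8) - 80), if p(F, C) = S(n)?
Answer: -2132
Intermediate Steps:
p(F, C) = -2
26*(p(4, -8) - 80) = 26*(-2 - 80) = 26*(-82) = -2132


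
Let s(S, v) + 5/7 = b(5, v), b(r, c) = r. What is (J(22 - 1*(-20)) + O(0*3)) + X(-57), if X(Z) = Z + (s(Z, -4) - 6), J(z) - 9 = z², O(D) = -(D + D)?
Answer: 12000/7 ≈ 1714.3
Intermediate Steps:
s(S, v) = 30/7 (s(S, v) = -5/7 + 5 = 30/7)
O(D) = -2*D
J(z) = 9 + z²
X(Z) = -12/7 + Z (X(Z) = Z + (30/7 - 6) = Z - 12/7 = -12/7 + Z)
(J(22 - 1*(-20)) + O(0*3)) + X(-57) = ((9 + (22 - 1*(-20))²) - 0*3) + (-12/7 - 57) = ((9 + (22 + 20)²) - 2*0) - 411/7 = ((9 + 42²) + 0) - 411/7 = ((9 + 1764) + 0) - 411/7 = (1773 + 0) - 411/7 = 1773 - 411/7 = 12000/7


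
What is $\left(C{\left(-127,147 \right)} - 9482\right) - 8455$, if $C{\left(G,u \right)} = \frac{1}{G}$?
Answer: $- \frac{2278000}{127} \approx -17937.0$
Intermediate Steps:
$\left(C{\left(-127,147 \right)} - 9482\right) - 8455 = \left(\frac{1}{-127} - 9482\right) - 8455 = \left(- \frac{1}{127} - 9482\right) - 8455 = - \frac{1204215}{127} - 8455 = - \frac{2278000}{127}$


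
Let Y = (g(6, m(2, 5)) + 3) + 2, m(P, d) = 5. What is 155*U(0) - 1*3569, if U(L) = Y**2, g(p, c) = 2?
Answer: 4026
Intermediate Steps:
Y = 7 (Y = (2 + 3) + 2 = 5 + 2 = 7)
U(L) = 49 (U(L) = 7**2 = 49)
155*U(0) - 1*3569 = 155*49 - 1*3569 = 7595 - 3569 = 4026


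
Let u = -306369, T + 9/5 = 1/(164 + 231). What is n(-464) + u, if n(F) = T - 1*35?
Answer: -24206058/79 ≈ -3.0641e+5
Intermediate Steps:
T = -142/79 (T = -9/5 + 1/(164 + 231) = -9/5 + 1/395 = -142/79 ≈ -1.7975)
n(F) = -2907/79 (n(F) = -142/79 - 1*35 = -142/79 - 35 = -2907/79)
n(-464) + u = -2907/79 - 306369 = -24206058/79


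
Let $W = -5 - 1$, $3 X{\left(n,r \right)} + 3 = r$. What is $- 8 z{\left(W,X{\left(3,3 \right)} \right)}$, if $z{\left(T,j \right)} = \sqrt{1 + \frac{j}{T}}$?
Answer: $-8$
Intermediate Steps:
$X{\left(n,r \right)} = -1 + \frac{r}{3}$
$W = -6$ ($W = -5 - 1 = -6$)
$- 8 z{\left(W,X{\left(3,3 \right)} \right)} = - 8 \sqrt{\frac{-6 + \left(-1 + \frac{1}{3} \cdot 3\right)}{-6}} = - 8 \sqrt{- \frac{-6 + \left(-1 + 1\right)}{6}} = - 8 \sqrt{- \frac{-6 + 0}{6}} = - 8 \sqrt{\left(- \frac{1}{6}\right) \left(-6\right)} = - 8 \sqrt{1} = \left(-8\right) 1 = -8$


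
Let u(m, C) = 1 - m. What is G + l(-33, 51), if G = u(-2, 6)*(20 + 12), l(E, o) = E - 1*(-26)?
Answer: 89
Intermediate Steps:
l(E, o) = 26 + E (l(E, o) = E + 26 = 26 + E)
G = 96 (G = (1 - 1*(-2))*(20 + 12) = (1 + 2)*32 = 3*32 = 96)
G + l(-33, 51) = 96 + (26 - 33) = 96 - 7 = 89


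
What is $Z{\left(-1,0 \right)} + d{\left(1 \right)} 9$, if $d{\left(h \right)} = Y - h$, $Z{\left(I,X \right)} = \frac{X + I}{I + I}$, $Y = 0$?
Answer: $- \frac{17}{2} \approx -8.5$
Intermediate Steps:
$Z{\left(I,X \right)} = \frac{I + X}{2 I}$
$d{\left(h \right)} = - h$ ($d{\left(h \right)} = 0 - h = - h$)
$Z{\left(-1,0 \right)} + d{\left(1 \right)} 9 = \frac{-1 + 0}{2 \left(-1\right)} + \left(-1\right) 1 \cdot 9 = \frac{1}{2} \left(-1\right) \left(-1\right) - 9 = \frac{1}{2} - 9 = - \frac{17}{2}$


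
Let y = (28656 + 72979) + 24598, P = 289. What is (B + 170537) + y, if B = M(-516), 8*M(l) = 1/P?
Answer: 686132241/2312 ≈ 2.9677e+5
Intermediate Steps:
y = 126233 (y = 101635 + 24598 = 126233)
M(l) = 1/2312 (M(l) = (⅛)/289 = (⅛)*(1/289) = 1/2312)
B = 1/2312 ≈ 0.00043253
(B + 170537) + y = (1/2312 + 170537) + 126233 = 394281545/2312 + 126233 = 686132241/2312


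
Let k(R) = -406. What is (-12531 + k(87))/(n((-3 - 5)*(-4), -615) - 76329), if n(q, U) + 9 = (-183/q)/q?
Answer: 13247488/78170295 ≈ 0.16947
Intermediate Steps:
n(q, U) = -9 - 183/q**2 (n(q, U) = -9 + (-183/q)/q = -9 - 183/q**2)
(-12531 + k(87))/(n((-3 - 5)*(-4), -615) - 76329) = (-12531 - 406)/((-9 - 183*1/(16*(-3 - 5)**2)) - 76329) = -12937/((-9 - 183/(-8*(-4))**2) - 76329) = -12937/((-9 - 183/32**2) - 76329) = -12937/((-9 - 183*1/1024) - 76329) = -12937/((-9 - 183/1024) - 76329) = -12937/(-9399/1024 - 76329) = -12937/(-78170295/1024) = -12937*(-1024/78170295) = 13247488/78170295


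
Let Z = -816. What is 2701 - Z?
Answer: 3517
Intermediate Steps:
2701 - Z = 2701 - 1*(-816) = 2701 + 816 = 3517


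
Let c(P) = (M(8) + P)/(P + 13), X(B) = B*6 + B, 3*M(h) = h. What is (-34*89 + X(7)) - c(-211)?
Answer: -1768963/594 ≈ -2978.1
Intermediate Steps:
M(h) = h/3
X(B) = 7*B (X(B) = 6*B + B = 7*B)
c(P) = (8/3 + P)/(13 + P) (c(P) = ((⅓)*8 + P)/(P + 13) = (8/3 + P)/(13 + P))
(-34*89 + X(7)) - c(-211) = (-34*89 + 7*7) - (8/3 - 211)/(13 - 211) = (-3026 + 49) - (-625)/((-198)*3) = -2977 - (-1)*(-625)/(198*3) = -2977 - 1*625/594 = -2977 - 625/594 = -1768963/594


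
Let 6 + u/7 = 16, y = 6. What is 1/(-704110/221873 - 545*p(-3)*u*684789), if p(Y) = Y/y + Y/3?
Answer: 221873/8694066294350535 ≈ 2.5520e-11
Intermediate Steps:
p(Y) = Y/2 (p(Y) = Y/6 + Y/3 = Y/2)
u = 70 (u = -42 + 7*16 = -42 + 112 = 70)
1/(-704110/221873 - 545*p(-3)*u*684789) = 1/(-704110/221873 - 545*(½)*(-3)*70*684789) = (1/684789)/(-704110*1/221873 - (-1635)*70/2) = (1/684789)/(-704110/221873 - 545*(-105)) = (1/684789)/(-704110/221873 + 57225) = (1/684789)/(12695978315/221873) = (221873/12695978315)*(1/684789) = 221873/8694066294350535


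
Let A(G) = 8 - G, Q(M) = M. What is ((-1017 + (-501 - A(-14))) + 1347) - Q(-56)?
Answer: -137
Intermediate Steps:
((-1017 + (-501 - A(-14))) + 1347) - Q(-56) = ((-1017 + (-501 - (8 - 1*(-14)))) + 1347) - 1*(-56) = ((-1017 + (-501 - (8 + 14))) + 1347) + 56 = ((-1017 + (-501 - 1*22)) + 1347) + 56 = ((-1017 + (-501 - 22)) + 1347) + 56 = ((-1017 - 523) + 1347) + 56 = (-1540 + 1347) + 56 = -193 + 56 = -137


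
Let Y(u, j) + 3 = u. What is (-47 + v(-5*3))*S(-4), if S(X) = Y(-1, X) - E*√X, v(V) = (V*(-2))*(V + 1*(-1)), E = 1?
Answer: 2108 + 1054*I ≈ 2108.0 + 1054.0*I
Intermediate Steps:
Y(u, j) = -3 + u
v(V) = -2*V*(-1 + V) (v(V) = (-2*V)*(V - 1) = (-2*V)*(-1 + V) = -2*V*(-1 + V))
S(X) = -4 - √X (S(X) = (-3 - 1) - √X = -4 - √X)
(-47 + v(-5*3))*S(-4) = (-47 + 2*(-5*3)*(1 - (-5)*3))*(-4 - √(-4)) = (-47 + 2*(-15)*(1 - 1*(-15)))*(-4 - 2*I) = (-47 + 2*(-15)*(1 + 15))*(-4 - 2*I) = (-47 + 2*(-15)*16)*(-4 - 2*I) = (-47 - 480)*(-4 - 2*I) = -527*(-4 - 2*I) = 2108 + 1054*I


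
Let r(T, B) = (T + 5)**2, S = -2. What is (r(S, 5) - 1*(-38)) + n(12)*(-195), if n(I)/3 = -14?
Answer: 8237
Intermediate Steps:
n(I) = -42 (n(I) = 3*(-14) = -42)
r(T, B) = (5 + T)**2
(r(S, 5) - 1*(-38)) + n(12)*(-195) = ((5 - 2)**2 - 1*(-38)) - 42*(-195) = (3**2 + 38) + 8190 = (9 + 38) + 8190 = 47 + 8190 = 8237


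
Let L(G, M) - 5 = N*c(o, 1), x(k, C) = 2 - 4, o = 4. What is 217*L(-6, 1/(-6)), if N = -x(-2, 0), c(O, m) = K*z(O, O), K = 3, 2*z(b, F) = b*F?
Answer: 11501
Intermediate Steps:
x(k, C) = -2
z(b, F) = F*b/2 (z(b, F) = (b*F)/2 = (F*b)/2 = F*b/2)
c(O, m) = 3*O**2/2 (c(O, m) = 3*(O*O/2) = 3*(O**2/2) = 3*O**2/2)
N = 2 (N = -1*(-2) = 2)
L(G, M) = 53 (L(G, M) = 5 + 2*((3/2)*4**2) = 5 + 2*((3/2)*16) = 5 + 2*24 = 5 + 48 = 53)
217*L(-6, 1/(-6)) = 217*53 = 11501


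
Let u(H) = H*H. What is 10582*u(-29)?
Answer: 8899462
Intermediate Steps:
u(H) = H**2
10582*u(-29) = 10582*(-29)**2 = 10582*841 = 8899462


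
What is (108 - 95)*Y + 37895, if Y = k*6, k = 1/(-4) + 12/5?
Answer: 380627/10 ≈ 38063.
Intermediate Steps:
k = 43/20 (k = 1*(-¼) + 12*(⅕) = -¼ + 12/5 = 43/20 ≈ 2.1500)
Y = 129/10 (Y = (43/20)*6 = 129/10 ≈ 12.900)
(108 - 95)*Y + 37895 = (108 - 95)*(129/10) + 37895 = 13*(129/10) + 37895 = 1677/10 + 37895 = 380627/10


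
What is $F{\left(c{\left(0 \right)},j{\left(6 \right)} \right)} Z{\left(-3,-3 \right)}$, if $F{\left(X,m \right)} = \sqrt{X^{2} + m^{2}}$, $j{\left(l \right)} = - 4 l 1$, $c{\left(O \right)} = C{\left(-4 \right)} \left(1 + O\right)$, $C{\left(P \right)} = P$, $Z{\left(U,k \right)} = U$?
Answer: $- 12 \sqrt{37} \approx -72.993$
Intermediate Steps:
$c{\left(O \right)} = -4 - 4 O$ ($c{\left(O \right)} = - 4 \left(1 + O\right) = -4 - 4 O$)
$j{\left(l \right)} = - 4 l$
$F{\left(c{\left(0 \right)},j{\left(6 \right)} \right)} Z{\left(-3,-3 \right)} = \sqrt{\left(-4 - 0\right)^{2} + \left(\left(-4\right) 6\right)^{2}} \left(-3\right) = \sqrt{\left(-4 + 0\right)^{2} + \left(-24\right)^{2}} \left(-3\right) = \sqrt{\left(-4\right)^{2} + 576} \left(-3\right) = \sqrt{16 + 576} \left(-3\right) = \sqrt{592} \left(-3\right) = 4 \sqrt{37} \left(-3\right) = - 12 \sqrt{37}$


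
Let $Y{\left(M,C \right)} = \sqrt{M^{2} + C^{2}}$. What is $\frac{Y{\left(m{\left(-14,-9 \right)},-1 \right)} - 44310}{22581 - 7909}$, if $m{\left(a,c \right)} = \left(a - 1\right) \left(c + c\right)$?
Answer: $- \frac{3165}{1048} + \frac{\sqrt{72901}}{14672} \approx -3.0016$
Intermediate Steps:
$m{\left(a,c \right)} = 2 c \left(-1 + a\right)$ ($m{\left(a,c \right)} = \left(-1 + a\right) 2 c = 2 c \left(-1 + a\right)$)
$Y{\left(M,C \right)} = \sqrt{C^{2} + M^{2}}$
$\frac{Y{\left(m{\left(-14,-9 \right)},-1 \right)} - 44310}{22581 - 7909} = \frac{\sqrt{\left(-1\right)^{2} + \left(2 \left(-9\right) \left(-1 - 14\right)\right)^{2}} - 44310}{22581 - 7909} = \frac{\sqrt{1 + \left(2 \left(-9\right) \left(-15\right)\right)^{2}} - 44310}{14672} = \left(\sqrt{1 + 270^{2}} - 44310\right) \frac{1}{14672} = \left(\sqrt{1 + 72900} - 44310\right) \frac{1}{14672} = \left(\sqrt{72901} - 44310\right) \frac{1}{14672} = \left(-44310 + \sqrt{72901}\right) \frac{1}{14672} = - \frac{3165}{1048} + \frac{\sqrt{72901}}{14672}$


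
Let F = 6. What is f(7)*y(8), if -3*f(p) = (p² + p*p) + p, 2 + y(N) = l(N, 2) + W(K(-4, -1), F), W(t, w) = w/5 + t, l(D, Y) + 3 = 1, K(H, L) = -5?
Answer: 273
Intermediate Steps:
l(D, Y) = -2 (l(D, Y) = -3 + 1 = -2)
W(t, w) = t + w/5 (W(t, w) = w*(⅕) + t = w/5 + t = t + w/5)
y(N) = -39/5 (y(N) = -2 + (-2 + (-5 + (⅕)*6)) = -2 + (-2 + (-5 + 6/5)) = -2 + (-2 - 19/5) = -2 - 29/5 = -39/5)
f(p) = -2*p²/3 - p/3 (f(p) = -((p² + p*p) + p)/3 = -((p² + p²) + p)/3 = -(2*p² + p)/3 = -(p + 2*p²)/3 = -2*p²/3 - p/3)
f(7)*y(8) = -⅓*7*(1 + 2*7)*(-39/5) = -⅓*7*(1 + 14)*(-39/5) = -⅓*7*15*(-39/5) = -35*(-39/5) = 273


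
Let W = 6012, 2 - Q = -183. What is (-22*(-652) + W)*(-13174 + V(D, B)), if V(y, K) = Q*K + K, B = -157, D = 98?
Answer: -862605856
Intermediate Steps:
Q = 185 (Q = 2 - 1*(-183) = 2 + 183 = 185)
V(y, K) = 186*K (V(y, K) = 185*K + K = 186*K)
(-22*(-652) + W)*(-13174 + V(D, B)) = (-22*(-652) + 6012)*(-13174 + 186*(-157)) = (14344 + 6012)*(-13174 - 29202) = 20356*(-42376) = -862605856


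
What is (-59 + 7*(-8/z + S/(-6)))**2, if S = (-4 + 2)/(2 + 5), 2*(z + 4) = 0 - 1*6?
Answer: 23104/9 ≈ 2567.1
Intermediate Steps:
z = -7 (z = -4 + (0 - 1*6)/2 = -4 + (0 - 6)/2 = -4 + (1/2)*(-6) = -4 - 3 = -7)
S = -2/7 ≈ -0.28571
(-59 + 7*(-8/z + S/(-6)))**2 = (-59 + 7*(-8/(-7) - 2/7/(-6)))**2 = (-59 + 7*(-8*(-1/7) - 2/7*(-1/6)))**2 = (-59 + 7*(8/7 + 1/21))**2 = (-59 + 7*(25/21))**2 = (-59 + 25/3)**2 = (-152/3)**2 = 23104/9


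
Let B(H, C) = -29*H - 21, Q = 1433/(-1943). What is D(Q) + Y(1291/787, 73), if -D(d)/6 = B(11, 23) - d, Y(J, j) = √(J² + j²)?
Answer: 3955122/1943 + √3302284082/787 ≈ 2108.6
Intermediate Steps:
Q = -1433/1943 (Q = 1433*(-1/1943) = -1433/1943 ≈ -0.73752)
B(H, C) = -21 - 29*H
D(d) = 2040 + 6*d (D(d) = -6*((-21 - 29*11) - d) = -6*((-21 - 319) - d) = -6*(-340 - d) = 2040 + 6*d)
D(Q) + Y(1291/787, 73) = (2040 + 6*(-1433/1943)) + √((1291/787)² + 73²) = (2040 - 8598/1943) + √((1291*(1/787))² + 5329) = 3955122/1943 + √((1291/787)² + 5329) = 3955122/1943 + √(1666681/619369 + 5329) = 3955122/1943 + √(3302284082/619369) = 3955122/1943 + √3302284082/787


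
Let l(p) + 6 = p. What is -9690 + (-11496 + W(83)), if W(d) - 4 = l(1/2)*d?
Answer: -43277/2 ≈ -21639.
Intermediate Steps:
l(p) = -6 + p
W(d) = 4 - 11*d/2 (W(d) = 4 + (-6 + 1/2)*d = 4 + (-6 + ½)*d = 4 - 11*d/2)
-9690 + (-11496 + W(83)) = -9690 + (-11496 + (4 - 11/2*83)) = -9690 + (-11496 + (4 - 913/2)) = -9690 + (-11496 - 905/2) = -9690 - 23897/2 = -43277/2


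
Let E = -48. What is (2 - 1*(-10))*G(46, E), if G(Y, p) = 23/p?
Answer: -23/4 ≈ -5.7500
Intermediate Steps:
(2 - 1*(-10))*G(46, E) = (2 - 1*(-10))*(23/(-48)) = (2 + 10)*(23*(-1/48)) = 12*(-23/48) = -23/4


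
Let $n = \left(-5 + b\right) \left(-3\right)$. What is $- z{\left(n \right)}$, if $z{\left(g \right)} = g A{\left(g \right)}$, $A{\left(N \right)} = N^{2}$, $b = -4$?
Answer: $-19683$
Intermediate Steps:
$n = 27$ ($n = \left(-5 - 4\right) \left(-3\right) = \left(-9\right) \left(-3\right) = 27$)
$z{\left(g \right)} = g^{3}$ ($z{\left(g \right)} = g g^{2} = g^{3}$)
$- z{\left(n \right)} = - 27^{3} = \left(-1\right) 19683 = -19683$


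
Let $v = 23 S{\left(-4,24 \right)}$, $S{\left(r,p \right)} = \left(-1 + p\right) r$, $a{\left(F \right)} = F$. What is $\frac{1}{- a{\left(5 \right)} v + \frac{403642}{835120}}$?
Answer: $\frac{417560}{4417986621} \approx 9.4514 \cdot 10^{-5}$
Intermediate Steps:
$S{\left(r,p \right)} = r \left(-1 + p\right)$
$v = -2116$ ($v = 23 \left(- 4 \left(-1 + 24\right)\right) = 23 \left(\left(-4\right) 23\right) = 23 \left(-92\right) = -2116$)
$\frac{1}{- a{\left(5 \right)} v + \frac{403642}{835120}} = \frac{1}{\left(-1\right) 5 \left(-2116\right) + \frac{403642}{835120}} = \frac{1}{\left(-5\right) \left(-2116\right) + 403642 \cdot \frac{1}{835120}} = \frac{1}{10580 + \frac{201821}{417560}} = \frac{1}{\frac{4417986621}{417560}} = \frac{417560}{4417986621}$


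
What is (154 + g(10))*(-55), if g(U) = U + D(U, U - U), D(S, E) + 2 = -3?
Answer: -8745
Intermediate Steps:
D(S, E) = -5 (D(S, E) = -2 - 3 = -5)
g(U) = -5 + U (g(U) = U - 5 = -5 + U)
(154 + g(10))*(-55) = (154 + (-5 + 10))*(-55) = (154 + 5)*(-55) = 159*(-55) = -8745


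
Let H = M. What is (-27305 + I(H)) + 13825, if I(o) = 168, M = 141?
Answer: -13312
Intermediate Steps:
H = 141
(-27305 + I(H)) + 13825 = (-27305 + 168) + 13825 = -27137 + 13825 = -13312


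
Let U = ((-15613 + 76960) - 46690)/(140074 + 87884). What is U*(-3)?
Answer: -14657/75986 ≈ -0.19289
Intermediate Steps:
U = 14657/227958 (U = (61347 - 46690)/227958 = 14657*(1/227958) = 14657/227958 ≈ 0.064297)
U*(-3) = (14657/227958)*(-3) = -14657/75986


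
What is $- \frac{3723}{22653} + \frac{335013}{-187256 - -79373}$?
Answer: $- \frac{295951774}{90513837} \approx -3.2697$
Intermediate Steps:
$- \frac{3723}{22653} + \frac{335013}{-187256 - -79373} = \left(-3723\right) \frac{1}{22653} + \frac{335013}{-187256 + 79373} = - \frac{1241}{7551} + \frac{335013}{-107883} = - \frac{1241}{7551} + 335013 \left(- \frac{1}{107883}\right) = - \frac{1241}{7551} - \frac{111671}{35961} = - \frac{295951774}{90513837}$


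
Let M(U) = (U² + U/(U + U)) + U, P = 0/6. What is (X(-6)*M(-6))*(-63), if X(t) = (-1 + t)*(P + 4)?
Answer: 53802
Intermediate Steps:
P = 0 (P = 0*(⅙) = 0)
X(t) = -4 + 4*t (X(t) = (-1 + t)*(0 + 4) = (-1 + t)*4 = -4 + 4*t)
M(U) = ½ + U + U² (M(U) = (U² + U/((2*U))) + U = (U² + (1/(2*U))*U) + U = (U² + ½) + U = (½ + U²) + U = ½ + U + U²)
(X(-6)*M(-6))*(-63) = ((-4 + 4*(-6))*(½ - 6 + (-6)²))*(-63) = ((-4 - 24)*(½ - 6 + 36))*(-63) = -28*61/2*(-63) = -854*(-63) = 53802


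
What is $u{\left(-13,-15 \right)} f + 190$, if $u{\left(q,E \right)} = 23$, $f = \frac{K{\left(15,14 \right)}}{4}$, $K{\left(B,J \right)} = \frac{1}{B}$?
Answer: $\frac{11423}{60} \approx 190.38$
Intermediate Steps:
$f = \frac{1}{60}$ ($f = \frac{1}{15 \cdot 4} = \frac{1}{15} \cdot \frac{1}{4} = \frac{1}{60} \approx 0.016667$)
$u{\left(-13,-15 \right)} f + 190 = 23 \cdot \frac{1}{60} + 190 = \frac{23}{60} + 190 = \frac{11423}{60}$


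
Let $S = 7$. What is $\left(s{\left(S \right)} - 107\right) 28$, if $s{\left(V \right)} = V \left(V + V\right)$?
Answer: $-252$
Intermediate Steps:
$s{\left(V \right)} = 2 V^{2}$ ($s{\left(V \right)} = V 2 V = 2 V^{2}$)
$\left(s{\left(S \right)} - 107\right) 28 = \left(2 \cdot 7^{2} - 107\right) 28 = \left(2 \cdot 49 - 107\right) 28 = \left(98 - 107\right) 28 = \left(-9\right) 28 = -252$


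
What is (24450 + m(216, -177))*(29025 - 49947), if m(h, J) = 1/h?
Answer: -18415547887/36 ≈ -5.1154e+8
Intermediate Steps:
(24450 + m(216, -177))*(29025 - 49947) = (24450 + 1/216)*(29025 - 49947) = (24450 + 1/216)*(-20922) = (5281201/216)*(-20922) = -18415547887/36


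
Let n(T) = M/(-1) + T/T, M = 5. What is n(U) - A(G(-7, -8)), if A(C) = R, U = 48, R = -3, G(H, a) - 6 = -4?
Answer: -1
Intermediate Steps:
G(H, a) = 2 (G(H, a) = 6 - 4 = 2)
n(T) = -4 (n(T) = 5/(-1) + T/T = 5*(-1) + 1 = -5 + 1 = -4)
A(C) = -3
n(U) - A(G(-7, -8)) = -4 - 1*(-3) = -4 + 3 = -1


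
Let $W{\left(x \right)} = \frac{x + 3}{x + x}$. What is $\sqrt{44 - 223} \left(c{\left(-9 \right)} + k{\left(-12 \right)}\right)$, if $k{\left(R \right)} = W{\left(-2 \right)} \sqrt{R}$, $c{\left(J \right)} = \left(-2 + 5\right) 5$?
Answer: $\frac{\sqrt{537}}{2} + 15 i \sqrt{179} \approx 11.587 + 200.69 i$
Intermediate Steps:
$c{\left(J \right)} = 15$ ($c{\left(J \right)} = 3 \cdot 5 = 15$)
$W{\left(x \right)} = \frac{3 + x}{2 x}$
$k{\left(R \right)} = - \frac{\sqrt{R}}{4}$ ($k{\left(R \right)} = \frac{3 - 2}{2 \left(-2\right)} \sqrt{R} = \frac{1}{2} \left(- \frac{1}{2}\right) 1 \sqrt{R} = - \frac{\sqrt{R}}{4}$)
$\sqrt{44 - 223} \left(c{\left(-9 \right)} + k{\left(-12 \right)}\right) = \sqrt{44 - 223} \left(15 - \frac{\sqrt{-12}}{4}\right) = \sqrt{-179} \left(15 - \frac{2 i \sqrt{3}}{4}\right) = i \sqrt{179} \left(15 - \frac{i \sqrt{3}}{2}\right)$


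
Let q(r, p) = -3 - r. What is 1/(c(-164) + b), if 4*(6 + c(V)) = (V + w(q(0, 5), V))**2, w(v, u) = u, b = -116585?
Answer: -1/89695 ≈ -1.1149e-5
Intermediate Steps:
c(V) = -6 + V**2 (c(V) = -6 + (V + V)**2/4 = -6 + (2*V)**2/4 = -6 + (4*V**2)/4 = -6 + V**2)
1/(c(-164) + b) = 1/((-6 + (-164)**2) - 116585) = 1/((-6 + 26896) - 116585) = 1/(26890 - 116585) = 1/(-89695) = -1/89695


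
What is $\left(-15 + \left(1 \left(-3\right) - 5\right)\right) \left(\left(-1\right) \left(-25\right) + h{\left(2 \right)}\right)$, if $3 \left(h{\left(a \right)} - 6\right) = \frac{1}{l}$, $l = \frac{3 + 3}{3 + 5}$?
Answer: $- \frac{6509}{9} \approx -723.22$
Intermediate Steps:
$l = \frac{3}{4}$ ($l = \frac{6}{8} = 6 \cdot \frac{1}{8} = \frac{3}{4} \approx 0.75$)
$h{\left(a \right)} = \frac{58}{9}$ ($h{\left(a \right)} = 6 + \frac{1}{3 \cdot \frac{3}{4}} = 6 + \frac{1}{3} \cdot \frac{4}{3} = 6 + \frac{4}{9} = \frac{58}{9}$)
$\left(-15 + \left(1 \left(-3\right) - 5\right)\right) \left(\left(-1\right) \left(-25\right) + h{\left(2 \right)}\right) = \left(-15 + \left(1 \left(-3\right) - 5\right)\right) \left(\left(-1\right) \left(-25\right) + \frac{58}{9}\right) = \left(-15 - 8\right) \left(25 + \frac{58}{9}\right) = \left(-15 - 8\right) \frac{283}{9} = \left(-23\right) \frac{283}{9} = - \frac{6509}{9}$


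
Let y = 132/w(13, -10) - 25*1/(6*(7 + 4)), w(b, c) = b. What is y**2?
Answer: 70341769/736164 ≈ 95.552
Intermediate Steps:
y = 8387/858 (y = 132/13 - 25*1/(6*(7 + 4)) = 132*(1/13) - 25/(11*6) = 132/13 - 25/66 = 8387/858 ≈ 9.7751)
y**2 = (8387/858)**2 = 70341769/736164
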